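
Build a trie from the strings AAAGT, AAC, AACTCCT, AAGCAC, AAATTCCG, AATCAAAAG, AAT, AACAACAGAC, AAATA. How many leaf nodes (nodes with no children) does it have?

Leaves are exactly the stored words that no other stored word extends.
Those words: "AAAGT", "AAATA", "AAATTCCG", "AACAACAGAC", "AACTCCT", "AAGCAC", "AATCAAAAG"
Leaf count: 7

7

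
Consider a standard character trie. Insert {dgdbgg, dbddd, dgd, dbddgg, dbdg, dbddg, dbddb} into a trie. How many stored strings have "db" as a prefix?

Filter for entries beginning with "db":
Matches: "dbddb", "dbddd", "dbddg", "dbddgg", "dbdg"
Count: 5

5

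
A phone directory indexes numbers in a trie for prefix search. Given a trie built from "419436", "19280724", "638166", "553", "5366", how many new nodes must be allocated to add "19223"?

2

The longest prefix of "19223" already in the trie is "192" (length 3).
New nodes needed: |"19223"| − 3 = 5 − 3 = 2.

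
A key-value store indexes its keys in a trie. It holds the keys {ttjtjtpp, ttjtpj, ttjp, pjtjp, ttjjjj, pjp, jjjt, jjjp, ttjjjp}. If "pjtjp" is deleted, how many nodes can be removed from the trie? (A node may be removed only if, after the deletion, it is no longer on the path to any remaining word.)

After clearing the end-marker at "pjtjp", prune upward until reaching a node still needed by another word.
The suffix "tjp" (3 nodes) is used only by "pjtjp"; the node for "pj" still has the child "p", so pruning stops there.
Nodes removed: 3

3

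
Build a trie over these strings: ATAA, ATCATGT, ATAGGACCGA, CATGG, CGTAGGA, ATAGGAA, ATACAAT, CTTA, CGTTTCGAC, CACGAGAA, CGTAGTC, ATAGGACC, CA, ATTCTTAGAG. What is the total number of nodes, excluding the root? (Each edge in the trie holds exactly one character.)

57

For each word, the new-node count is its length minus the longest prefix already in the trie:
  "ATAA" → 4 new (A, T, A, A)
  "ATCATGT" → prefix "AT" already present; 5 new (C, A, T, G, T)
  "ATAGGACCGA" → prefix "ATA" already present; 7 new (G, G, A, C, C, G, A)
  "CATGG" → 5 new (C, A, T, G, G)
  "CGTAGGA" → prefix "C" already present; 6 new (G, T, A, G, G, A)
  "ATAGGAA" → prefix "ATAGGA" already present; 1 new (A)
  "ATACAAT" → prefix "ATA" already present; 4 new (C, A, A, T)
  "CTTA" → prefix "C" already present; 3 new (T, T, A)
  "CGTTTCGAC" → prefix "CGT" already present; 6 new (T, T, C, G, A, C)
  "CACGAGAA" → prefix "CA" already present; 6 new (C, G, A, G, A, A)
  "CGTAGTC" → prefix "CGTAG" already present; 2 new (T, C)
  "ATAGGACC" → prefix "ATAGGACC" already present; 0 new (none)
  "CA" → prefix "CA" already present; 0 new (none)
  "ATTCTTAGAG" → prefix "AT" already present; 8 new (T, C, T, T, A, G, A, G)
Total nodes = 4 + 5 + 7 + 5 + 6 + 1 + 4 + 3 + 6 + 6 + 2 + 0 + 0 + 8 = 57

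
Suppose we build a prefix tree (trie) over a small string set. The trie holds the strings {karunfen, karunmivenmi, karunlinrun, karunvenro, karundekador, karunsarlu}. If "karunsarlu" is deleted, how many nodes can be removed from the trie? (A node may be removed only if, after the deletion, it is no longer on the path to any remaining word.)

5

A node on "karunsarlu"'s path can go only if nothing else ends at it or branches off below it.
The suffix "sarlu" (5 nodes) is used only by "karunsarlu"; the node for "karun" still has the child "f", so pruning stops there.
Nodes removed: 5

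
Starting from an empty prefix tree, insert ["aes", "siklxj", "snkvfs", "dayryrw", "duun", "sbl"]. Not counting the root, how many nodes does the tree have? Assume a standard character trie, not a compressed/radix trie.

26

Trie structure (* marks end of a word):
(root)
├─ a
│  └─ e
│     └─ s *
├─ d
│  ├─ a
│  │  └─ y
│  │     └─ r
│  │        └─ y
│  │           └─ r
│  │              └─ w *
│  └─ u
│     └─ u
│        └─ n *
└─ s
   ├─ b
   │  └─ l *
   ├─ i
   │  └─ k
   │     └─ l
   │        └─ x
   │           └─ j *
   └─ n
      └─ k
         └─ v
            └─ f
               └─ s *
Counting every labelled node above: 26.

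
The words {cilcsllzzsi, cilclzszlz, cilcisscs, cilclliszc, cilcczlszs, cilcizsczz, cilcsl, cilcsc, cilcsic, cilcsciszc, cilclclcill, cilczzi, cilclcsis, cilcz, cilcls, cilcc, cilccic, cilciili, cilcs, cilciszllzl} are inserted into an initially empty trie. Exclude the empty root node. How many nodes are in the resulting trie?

68

Insert word by word; a character creates a node only if that edge doesn't already exist:
  "cilcsllzzsi" → 11 new (c, i, l, c, s, l, l, z, z, s, i)
  "cilclzszlz" → prefix "cilc" already present; 6 new (l, z, s, z, l, z)
  "cilcisscs" → prefix "cilc" already present; 5 new (i, s, s, c, s)
  "cilclliszc" → prefix "cilcl" already present; 5 new (l, i, s, z, c)
  "cilcczlszs" → prefix "cilc" already present; 6 new (c, z, l, s, z, s)
  "cilcizsczz" → prefix "cilci" already present; 5 new (z, s, c, z, z)
  "cilcsl" → prefix "cilcsl" already present; 0 new (none)
  "cilcsc" → prefix "cilcs" already present; 1 new (c)
  "cilcsic" → prefix "cilcs" already present; 2 new (i, c)
  "cilcsciszc" → prefix "cilcsc" already present; 4 new (i, s, z, c)
  "cilclclcill" → prefix "cilcl" already present; 6 new (c, l, c, i, l, l)
  "cilczzi" → prefix "cilc" already present; 3 new (z, z, i)
  "cilclcsis" → prefix "cilclc" already present; 3 new (s, i, s)
  "cilcz" → prefix "cilcz" already present; 0 new (none)
  "cilcls" → prefix "cilcl" already present; 1 new (s)
  "cilcc" → prefix "cilcc" already present; 0 new (none)
  "cilccic" → prefix "cilcc" already present; 2 new (i, c)
  "cilciili" → prefix "cilci" already present; 3 new (i, l, i)
  "cilcs" → prefix "cilcs" already present; 0 new (none)
  "cilciszllzl" → prefix "cilcis" already present; 5 new (z, l, l, z, l)
Total nodes = 11 + 6 + 5 + 5 + 6 + 5 + 0 + 1 + 2 + 4 + 6 + 3 + 3 + 0 + 1 + 0 + 2 + 3 + 0 + 5 = 68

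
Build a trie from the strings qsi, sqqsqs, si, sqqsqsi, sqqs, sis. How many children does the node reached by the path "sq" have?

The children of the "sq" node are the distinct next characters among strings starting with "sq".
Distinct next characters after "sq": q.
That node has 1 child edge.

1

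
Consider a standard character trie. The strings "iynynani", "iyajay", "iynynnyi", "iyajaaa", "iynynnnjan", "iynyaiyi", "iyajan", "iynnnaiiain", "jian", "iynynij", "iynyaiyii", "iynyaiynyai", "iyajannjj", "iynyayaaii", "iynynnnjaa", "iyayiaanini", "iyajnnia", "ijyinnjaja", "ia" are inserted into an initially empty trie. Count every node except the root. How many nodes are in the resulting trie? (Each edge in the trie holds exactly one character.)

76

For each word, the new-node count is its length minus the longest prefix already in the trie:
  "iynynani" → 8 new (i, y, n, y, n, a, n, i)
  "iyajay" → prefix "iy" already present; 4 new (a, j, a, y)
  "iynynnyi" → prefix "iynyn" already present; 3 new (n, y, i)
  "iyajaaa" → prefix "iyaja" already present; 2 new (a, a)
  "iynynnnjan" → prefix "iynynn" already present; 4 new (n, j, a, n)
  "iynyaiyi" → prefix "iyny" already present; 4 new (a, i, y, i)
  "iyajan" → prefix "iyaja" already present; 1 new (n)
  "iynnnaiiain" → prefix "iyn" already present; 8 new (n, n, a, i, i, a, i, n)
  "jian" → 4 new (j, i, a, n)
  "iynynij" → prefix "iynyn" already present; 2 new (i, j)
  "iynyaiyii" → prefix "iynyaiyi" already present; 1 new (i)
  "iynyaiynyai" → prefix "iynyaiy" already present; 4 new (n, y, a, i)
  "iyajannjj" → prefix "iyajan" already present; 3 new (n, j, j)
  "iynyayaaii" → prefix "iynya" already present; 5 new (y, a, a, i, i)
  "iynynnnjaa" → prefix "iynynnnja" already present; 1 new (a)
  "iyayiaanini" → prefix "iya" already present; 8 new (y, i, a, a, n, i, n, i)
  "iyajnnia" → prefix "iyaj" already present; 4 new (n, n, i, a)
  "ijyinnjaja" → prefix "i" already present; 9 new (j, y, i, n, n, j, a, j, a)
  "ia" → prefix "i" already present; 1 new (a)
Total nodes = 8 + 4 + 3 + 2 + 4 + 4 + 1 + 8 + 4 + 2 + 1 + 4 + 3 + 5 + 1 + 8 + 4 + 9 + 1 = 76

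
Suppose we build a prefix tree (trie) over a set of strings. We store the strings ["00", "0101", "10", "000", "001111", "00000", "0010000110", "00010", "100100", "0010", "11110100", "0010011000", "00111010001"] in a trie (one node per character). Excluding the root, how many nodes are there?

For each word, the new-node count is its length minus the longest prefix already in the trie:
  "00" → 2 new (0, 0)
  "0101" → prefix "0" already present; 3 new (1, 0, 1)
  "10" → 2 new (1, 0)
  "000" → prefix "00" already present; 1 new (0)
  "001111" → prefix "00" already present; 4 new (1, 1, 1, 1)
  "00000" → prefix "000" already present; 2 new (0, 0)
  "0010000110" → prefix "001" already present; 7 new (0, 0, 0, 0, 1, 1, 0)
  "00010" → prefix "000" already present; 2 new (1, 0)
  "100100" → prefix "10" already present; 4 new (0, 1, 0, 0)
  "0010" → prefix "0010" already present; 0 new (none)
  "11110100" → prefix "1" already present; 7 new (1, 1, 1, 0, 1, 0, 0)
  "0010011000" → prefix "00100" already present; 5 new (1, 1, 0, 0, 0)
  "00111010001" → prefix "00111" already present; 6 new (0, 1, 0, 0, 0, 1)
Total nodes = 2 + 3 + 2 + 1 + 4 + 2 + 7 + 2 + 4 + 0 + 7 + 5 + 6 = 45

45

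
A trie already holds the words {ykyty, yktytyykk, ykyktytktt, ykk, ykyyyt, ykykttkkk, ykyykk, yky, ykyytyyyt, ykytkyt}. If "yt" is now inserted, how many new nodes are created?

"y" is already a path in the trie; the remaining "t" must be added.
So 2 − 1 = 1 new nodes.

1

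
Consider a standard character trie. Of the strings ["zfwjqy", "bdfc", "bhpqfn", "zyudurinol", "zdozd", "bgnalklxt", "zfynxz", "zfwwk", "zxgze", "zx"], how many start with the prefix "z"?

7

Walk to "z"; the words in its subtree are exactly those with that prefix.
Words under "z": zdozd, zfwjqy, zfwwk, zfynxz, zx, zxgze, zyudurinol
Count: 7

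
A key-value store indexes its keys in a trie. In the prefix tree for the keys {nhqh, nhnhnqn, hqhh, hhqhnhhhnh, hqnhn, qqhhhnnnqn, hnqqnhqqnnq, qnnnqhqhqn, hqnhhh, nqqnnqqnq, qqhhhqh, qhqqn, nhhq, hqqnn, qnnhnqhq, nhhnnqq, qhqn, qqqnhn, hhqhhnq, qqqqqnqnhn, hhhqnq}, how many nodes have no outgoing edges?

21

Leaves are exactly the stored words that no other stored word extends.
Those words: "hhhqnq", "hhqhhnq", "hhqhnhhhnh", "hnqqnhqqnnq", "hqhh", "hqnhhh", "hqnhn", "hqqnn", "nhhnnqq", "nhhq", "nhnhnqn", "nhqh", "nqqnnqqnq", "qhqn", "qhqqn", "qnnhnqhq", "qnnnqhqhqn", "qqhhhnnnqn", "qqhhhqh", "qqqnhn", "qqqqqnqnhn"
Leaf count: 21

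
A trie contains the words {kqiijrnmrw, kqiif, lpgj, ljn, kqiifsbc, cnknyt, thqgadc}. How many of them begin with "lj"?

Filter for entries beginning with "lj":
Words under "lj": ljn
Count: 1

1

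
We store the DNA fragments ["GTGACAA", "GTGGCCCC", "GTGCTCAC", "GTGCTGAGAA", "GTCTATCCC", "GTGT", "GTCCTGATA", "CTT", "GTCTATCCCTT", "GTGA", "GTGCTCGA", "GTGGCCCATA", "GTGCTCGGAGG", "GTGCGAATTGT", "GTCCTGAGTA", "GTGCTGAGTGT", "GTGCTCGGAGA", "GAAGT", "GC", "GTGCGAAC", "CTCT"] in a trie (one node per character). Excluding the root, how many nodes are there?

For each word, the new-node count is its length minus the longest prefix already in the trie:
  "GTGACAA" → 7 new (G, T, G, A, C, A, A)
  "GTGGCCCC" → prefix "GTG" already present; 5 new (G, C, C, C, C)
  "GTGCTCAC" → prefix "GTG" already present; 5 new (C, T, C, A, C)
  "GTGCTGAGAA" → prefix "GTGCT" already present; 5 new (G, A, G, A, A)
  "GTCTATCCC" → prefix "GT" already present; 7 new (C, T, A, T, C, C, C)
  "GTGT" → prefix "GTG" already present; 1 new (T)
  "GTCCTGATA" → prefix "GTC" already present; 6 new (C, T, G, A, T, A)
  "CTT" → 3 new (C, T, T)
  "GTCTATCCCTT" → prefix "GTCTATCCC" already present; 2 new (T, T)
  "GTGA" → prefix "GTGA" already present; 0 new (none)
  "GTGCTCGA" → prefix "GTGCTC" already present; 2 new (G, A)
  "GTGGCCCATA" → prefix "GTGGCCC" already present; 3 new (A, T, A)
  "GTGCTCGGAGG" → prefix "GTGCTCG" already present; 4 new (G, A, G, G)
  "GTGCGAATTGT" → prefix "GTGC" already present; 7 new (G, A, A, T, T, G, T)
  "GTCCTGAGTA" → prefix "GTCCTGA" already present; 3 new (G, T, A)
  "GTGCTGAGTGT" → prefix "GTGCTGAG" already present; 3 new (T, G, T)
  "GTGCTCGGAGA" → prefix "GTGCTCGGAG" already present; 1 new (A)
  "GAAGT" → prefix "G" already present; 4 new (A, A, G, T)
  "GC" → prefix "G" already present; 1 new (C)
  "GTGCGAAC" → prefix "GTGCGAA" already present; 1 new (C)
  "CTCT" → prefix "CT" already present; 2 new (C, T)
Total nodes = 7 + 5 + 5 + 5 + 7 + 1 + 6 + 3 + 2 + 0 + 2 + 3 + 4 + 7 + 3 + 3 + 1 + 4 + 1 + 1 + 2 = 72

72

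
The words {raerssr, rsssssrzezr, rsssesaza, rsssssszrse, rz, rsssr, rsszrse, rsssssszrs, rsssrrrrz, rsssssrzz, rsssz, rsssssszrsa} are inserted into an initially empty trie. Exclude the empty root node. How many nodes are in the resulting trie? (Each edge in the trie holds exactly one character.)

Count nodes per top-level branch (shared prefixes stored once):
  'r'-branch (raerssr, rsssesaza, rsssr, rsssrrrrz, rsssssrzezr, rsssssrzz, rsssssszrs, rsssssszrsa, rsssssszrse, rsssz, rsszrse, rz): 40 nodes
Sum: 40

40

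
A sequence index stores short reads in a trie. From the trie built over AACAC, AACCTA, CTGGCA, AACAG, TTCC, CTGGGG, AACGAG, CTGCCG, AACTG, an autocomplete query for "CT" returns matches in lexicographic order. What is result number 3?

Filter for "CT…" and sort: "CTGCCG", "CTGGCA", "CTGGGG"
Position 3: CTGGGG

CTGGGG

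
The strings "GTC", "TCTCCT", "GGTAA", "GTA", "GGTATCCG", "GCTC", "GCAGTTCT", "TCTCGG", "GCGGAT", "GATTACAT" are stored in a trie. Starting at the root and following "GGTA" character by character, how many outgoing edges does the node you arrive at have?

2

Follow the path "GGTA" to its node, then look at its outgoing edges.
Distinct next characters after "GGTA": A, T.
That node has 2 child edges.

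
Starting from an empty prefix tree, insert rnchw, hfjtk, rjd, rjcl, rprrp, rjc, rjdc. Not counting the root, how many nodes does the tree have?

Trie structure (* marks end of a word):
(root)
├─ h
│  └─ f
│     └─ j
│        └─ t
│           └─ k *
└─ r
   ├─ j
   │  ├─ c *
   │  │  └─ l *
   │  └─ d *
   │     └─ c *
   ├─ n
   │  └─ c
   │     └─ h
   │        └─ w *
   └─ p
      └─ r
         └─ r
            └─ p *
Counting every labelled node above: 19.

19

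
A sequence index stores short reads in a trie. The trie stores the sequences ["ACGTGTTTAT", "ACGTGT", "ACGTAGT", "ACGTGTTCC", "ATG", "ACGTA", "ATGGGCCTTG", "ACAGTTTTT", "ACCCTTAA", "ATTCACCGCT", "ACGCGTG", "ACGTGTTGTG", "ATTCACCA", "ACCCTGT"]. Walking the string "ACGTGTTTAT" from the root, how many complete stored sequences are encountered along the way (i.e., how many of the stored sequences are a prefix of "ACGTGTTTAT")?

Walk "ACGTGTTTAT" from the root; an end-of-word marker is hit whenever a stored word is a prefix of "ACGTGTTTAT".
Prefixes of the query that are stored words: "ACGTGT", "ACGTGTTTAT"
Count: 2

2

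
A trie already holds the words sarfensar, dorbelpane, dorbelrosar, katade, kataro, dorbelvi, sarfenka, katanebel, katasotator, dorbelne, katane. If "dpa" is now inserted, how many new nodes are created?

2

The longest prefix of "dpa" already in the trie is "d" (length 1).
New nodes needed: |"dpa"| − 1 = 3 − 1 = 2.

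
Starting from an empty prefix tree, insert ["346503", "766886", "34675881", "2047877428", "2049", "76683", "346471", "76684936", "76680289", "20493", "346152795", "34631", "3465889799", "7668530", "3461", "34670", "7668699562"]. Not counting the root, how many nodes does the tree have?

Trace insertions, counting only characters that open a new branch:
  "346503" → 6 new (3, 4, 6, 5, 0, 3)
  "766886" → 6 new (7, 6, 6, 8, 8, 6)
  "34675881" → prefix "346" already present; 5 new (7, 5, 8, 8, 1)
  "2047877428" → 10 new (2, 0, 4, 7, 8, 7, 7, 4, 2, 8)
  "2049" → prefix "204" already present; 1 new (9)
  "76683" → prefix "7668" already present; 1 new (3)
  "346471" → prefix "346" already present; 3 new (4, 7, 1)
  "76684936" → prefix "7668" already present; 4 new (4, 9, 3, 6)
  "76680289" → prefix "7668" already present; 4 new (0, 2, 8, 9)
  "20493" → prefix "2049" already present; 1 new (3)
  "346152795" → prefix "346" already present; 6 new (1, 5, 2, 7, 9, 5)
  "34631" → prefix "346" already present; 2 new (3, 1)
  "3465889799" → prefix "3465" already present; 6 new (8, 8, 9, 7, 9, 9)
  "7668530" → prefix "7668" already present; 3 new (5, 3, 0)
  "3461" → prefix "3461" already present; 0 new (none)
  "34670" → prefix "3467" already present; 1 new (0)
  "7668699562" → prefix "7668" already present; 6 new (6, 9, 9, 5, 6, 2)
Total nodes = 6 + 6 + 5 + 10 + 1 + 1 + 3 + 4 + 4 + 1 + 6 + 2 + 6 + 3 + 0 + 1 + 6 = 65

65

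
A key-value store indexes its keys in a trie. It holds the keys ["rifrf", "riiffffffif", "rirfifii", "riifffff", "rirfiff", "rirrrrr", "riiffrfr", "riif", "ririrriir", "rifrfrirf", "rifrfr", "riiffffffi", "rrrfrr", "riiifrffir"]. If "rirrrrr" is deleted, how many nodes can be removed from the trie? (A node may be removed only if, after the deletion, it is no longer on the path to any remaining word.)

Walk "rirrrrr" from the leaf back toward the root, removing each node that no remaining word uses.
The suffix "rrrr" (4 nodes) is used only by "rirrrrr"; the node for "rir" still has the child "f", so pruning stops there.
Nodes removed: 4

4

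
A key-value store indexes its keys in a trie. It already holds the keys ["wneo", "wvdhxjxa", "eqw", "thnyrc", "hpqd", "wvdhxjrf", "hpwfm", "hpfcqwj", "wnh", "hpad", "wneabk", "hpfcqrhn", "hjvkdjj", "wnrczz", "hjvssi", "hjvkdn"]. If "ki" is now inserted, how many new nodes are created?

Nothing in the trie begins with "k"; the whole of "ki" is new.
2 − 0 = 2 new nodes.

2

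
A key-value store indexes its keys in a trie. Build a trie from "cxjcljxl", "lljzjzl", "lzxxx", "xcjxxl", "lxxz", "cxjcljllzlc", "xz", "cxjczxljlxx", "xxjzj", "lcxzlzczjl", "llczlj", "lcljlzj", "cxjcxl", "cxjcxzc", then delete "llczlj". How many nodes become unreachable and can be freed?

Walk "llczlj" from the leaf back toward the root, removing each node that no remaining word uses.
The suffix "czlj" (4 nodes) is used only by "llczlj"; the node for "ll" still has the child "j", so pruning stops there.
Nodes removed: 4

4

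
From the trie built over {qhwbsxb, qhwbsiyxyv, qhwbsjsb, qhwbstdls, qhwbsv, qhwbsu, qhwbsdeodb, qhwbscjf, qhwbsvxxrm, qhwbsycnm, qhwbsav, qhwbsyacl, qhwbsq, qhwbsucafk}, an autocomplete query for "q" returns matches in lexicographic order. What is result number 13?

Words with prefix "q", in lexicographic order: "qhwbsav", "qhwbscjf", "qhwbsdeodb", "qhwbsiyxyv", "qhwbsjsb", "qhwbsq", "qhwbstdls", "qhwbsu", "qhwbsucafk", "qhwbsv", "qhwbsvxxrm", "qhwbsxb", "qhwbsyacl", "qhwbsycnm"
Position 13: qhwbsyacl

qhwbsyacl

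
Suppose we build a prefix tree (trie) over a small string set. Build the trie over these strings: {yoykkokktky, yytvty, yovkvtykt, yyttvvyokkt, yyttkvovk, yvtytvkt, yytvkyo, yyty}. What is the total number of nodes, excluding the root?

Count nodes per top-level branch (shared prefixes stored once):
  'y'-branch (yovkvtykt, yoykkokktky, yvtytvkt, yyttkvovk, yyttvvyokkt, yytvkyo, yytvty, yyty): 47 nodes
Sum: 47

47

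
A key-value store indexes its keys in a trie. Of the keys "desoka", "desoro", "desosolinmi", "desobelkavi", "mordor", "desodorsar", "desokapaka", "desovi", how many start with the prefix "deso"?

Traverse to the node for "deso", then collect every word in that subtree.
Matches: "desobelkavi", "desodorsar", "desoka", "desokapaka", "desoro", "desosolinmi", "desovi"
Count: 7

7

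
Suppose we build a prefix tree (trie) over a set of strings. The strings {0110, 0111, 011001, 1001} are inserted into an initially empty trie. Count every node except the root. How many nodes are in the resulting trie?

Trace insertions, counting only characters that open a new branch:
  "0110" → 4 new (0, 1, 1, 0)
  "0111" → prefix "011" already present; 1 new (1)
  "011001" → prefix "0110" already present; 2 new (0, 1)
  "1001" → 4 new (1, 0, 0, 1)
Total nodes = 4 + 1 + 2 + 4 = 11

11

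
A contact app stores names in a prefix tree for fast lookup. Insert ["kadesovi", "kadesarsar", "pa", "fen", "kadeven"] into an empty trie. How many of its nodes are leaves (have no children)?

Leaves are exactly the stored words that no other stored word extends.
Those words: "fen", "kadesarsar", "kadesovi", "kadeven", "pa"
Leaf count: 5

5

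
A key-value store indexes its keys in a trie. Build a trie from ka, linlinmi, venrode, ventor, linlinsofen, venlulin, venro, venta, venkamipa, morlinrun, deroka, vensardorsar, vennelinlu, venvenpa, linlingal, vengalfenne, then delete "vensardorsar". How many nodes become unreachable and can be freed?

9

Walk "vensardorsar" from the leaf back toward the root, removing each node that no remaining word uses.
The suffix "sardorsar" (9 nodes) is used only by "vensardorsar"; the node for "ven" still has the child "r", so pruning stops there.
Nodes removed: 9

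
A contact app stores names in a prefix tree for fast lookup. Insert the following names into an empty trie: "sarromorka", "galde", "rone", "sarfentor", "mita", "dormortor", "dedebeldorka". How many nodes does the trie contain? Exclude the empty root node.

49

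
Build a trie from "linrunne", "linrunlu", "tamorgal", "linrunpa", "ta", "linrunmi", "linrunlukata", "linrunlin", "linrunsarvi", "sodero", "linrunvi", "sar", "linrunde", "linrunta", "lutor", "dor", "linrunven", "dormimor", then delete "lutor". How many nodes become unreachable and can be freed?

Walk "lutor" from the leaf back toward the root, removing each node that no remaining word uses.
The suffix "utor" (4 nodes) is used only by "lutor"; the node for "l" still has the child "i", so pruning stops there.
Nodes removed: 4

4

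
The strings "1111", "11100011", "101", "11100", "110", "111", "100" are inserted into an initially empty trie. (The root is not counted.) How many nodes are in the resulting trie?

13

Count nodes per top-level branch (shared prefixes stored once):
  '1'-branch (100, 101, 110, 111, 11100, 11100011, 1111): 13 nodes
Sum: 13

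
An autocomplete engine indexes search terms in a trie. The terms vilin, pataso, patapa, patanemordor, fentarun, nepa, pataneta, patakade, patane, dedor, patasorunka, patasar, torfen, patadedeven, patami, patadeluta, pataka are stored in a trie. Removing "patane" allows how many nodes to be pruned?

A node on "patane"'s path can go only if nothing else ends at it or branches off below it.
Every node on "patane" is still needed (e.g. by "patanemordor"), so nothing is freed.
Nodes removed: 0

0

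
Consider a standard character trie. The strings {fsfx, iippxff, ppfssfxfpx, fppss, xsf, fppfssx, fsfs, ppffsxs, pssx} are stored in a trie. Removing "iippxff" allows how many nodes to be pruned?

7

A node on "iippxff"'s path can go only if nothing else ends at it or branches off below it.
No other word shares any prefix with "iippxff", so all 7 of its nodes go.
Nodes removed: 7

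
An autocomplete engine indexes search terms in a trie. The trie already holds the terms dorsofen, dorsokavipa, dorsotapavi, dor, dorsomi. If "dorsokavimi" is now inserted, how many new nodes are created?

2

Walking "dorsokavimi" from the root, the first 9 characters ("dorsokavi") follow existing edges; "m" is the first miss.
New nodes needed: |"dorsokavimi"| − 9 = 11 − 9 = 2.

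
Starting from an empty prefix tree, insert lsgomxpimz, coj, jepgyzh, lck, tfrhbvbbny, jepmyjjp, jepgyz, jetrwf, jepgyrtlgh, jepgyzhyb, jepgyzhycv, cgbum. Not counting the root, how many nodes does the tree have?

54

For each word, the new-node count is its length minus the longest prefix already in the trie:
  "lsgomxpimz" → 10 new (l, s, g, o, m, x, p, i, m, z)
  "coj" → 3 new (c, o, j)
  "jepgyzh" → 7 new (j, e, p, g, y, z, h)
  "lck" → prefix "l" already present; 2 new (c, k)
  "tfrhbvbbny" → 10 new (t, f, r, h, b, v, b, b, n, y)
  "jepmyjjp" → prefix "jep" already present; 5 new (m, y, j, j, p)
  "jepgyz" → prefix "jepgyz" already present; 0 new (none)
  "jetrwf" → prefix "je" already present; 4 new (t, r, w, f)
  "jepgyrtlgh" → prefix "jepgy" already present; 5 new (r, t, l, g, h)
  "jepgyzhyb" → prefix "jepgyzh" already present; 2 new (y, b)
  "jepgyzhycv" → prefix "jepgyzhy" already present; 2 new (c, v)
  "cgbum" → prefix "c" already present; 4 new (g, b, u, m)
Total nodes = 10 + 3 + 7 + 2 + 10 + 5 + 0 + 4 + 5 + 2 + 2 + 4 = 54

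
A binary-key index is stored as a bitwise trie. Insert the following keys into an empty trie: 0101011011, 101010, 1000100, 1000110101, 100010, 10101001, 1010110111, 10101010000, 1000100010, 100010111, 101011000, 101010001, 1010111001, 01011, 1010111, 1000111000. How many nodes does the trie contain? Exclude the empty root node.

57

For each word, the new-node count is its length minus the longest prefix already in the trie:
  "0101011011" → 10 new (0, 1, 0, 1, 0, 1, 1, 0, 1, 1)
  "101010" → 6 new (1, 0, 1, 0, 1, 0)
  "1000100" → prefix "10" already present; 5 new (0, 0, 1, 0, 0)
  "1000110101" → prefix "10001" already present; 5 new (1, 0, 1, 0, 1)
  "100010" → prefix "100010" already present; 0 new (none)
  "10101001" → prefix "101010" already present; 2 new (0, 1)
  "1010110111" → prefix "10101" already present; 5 new (1, 0, 1, 1, 1)
  "10101010000" → prefix "101010" already present; 5 new (1, 0, 0, 0, 0)
  "1000100010" → prefix "1000100" already present; 3 new (0, 1, 0)
  "100010111" → prefix "100010" already present; 3 new (1, 1, 1)
  "101011000" → prefix "1010110" already present; 2 new (0, 0)
  "101010001" → prefix "1010100" already present; 2 new (0, 1)
  "1010111001" → prefix "101011" already present; 4 new (1, 0, 0, 1)
  "01011" → prefix "0101" already present; 1 new (1)
  "1010111" → prefix "1010111" already present; 0 new (none)
  "1000111000" → prefix "100011" already present; 4 new (1, 0, 0, 0)
Total nodes = 10 + 6 + 5 + 5 + 0 + 2 + 5 + 5 + 3 + 3 + 2 + 2 + 4 + 1 + 0 + 4 = 57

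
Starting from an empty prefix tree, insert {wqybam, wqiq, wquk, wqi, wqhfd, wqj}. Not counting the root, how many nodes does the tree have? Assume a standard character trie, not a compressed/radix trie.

Insert word by word; a character creates a node only if that edge doesn't already exist:
  "wqybam" → 6 new (w, q, y, b, a, m)
  "wqiq" → prefix "wq" already present; 2 new (i, q)
  "wquk" → prefix "wq" already present; 2 new (u, k)
  "wqi" → prefix "wqi" already present; 0 new (none)
  "wqhfd" → prefix "wq" already present; 3 new (h, f, d)
  "wqj" → prefix "wq" already present; 1 new (j)
Total nodes = 6 + 2 + 2 + 0 + 3 + 1 = 14

14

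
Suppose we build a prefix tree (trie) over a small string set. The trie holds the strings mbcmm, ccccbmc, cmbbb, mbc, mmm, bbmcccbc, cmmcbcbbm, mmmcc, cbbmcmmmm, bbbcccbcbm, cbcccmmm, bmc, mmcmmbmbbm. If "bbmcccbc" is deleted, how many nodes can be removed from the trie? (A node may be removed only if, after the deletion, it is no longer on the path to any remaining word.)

6

Walk "bbmcccbc" from the leaf back toward the root, removing each node that no remaining word uses.
The suffix "mcccbc" (6 nodes) is used only by "bbmcccbc"; the node for "bb" still has the child "b", so pruning stops there.
Nodes removed: 6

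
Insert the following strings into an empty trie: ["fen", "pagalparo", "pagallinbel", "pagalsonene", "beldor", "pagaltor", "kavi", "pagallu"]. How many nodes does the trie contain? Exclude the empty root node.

Trace insertions, counting only characters that open a new branch:
  "fen" → 3 new (f, e, n)
  "pagalparo" → 9 new (p, a, g, a, l, p, a, r, o)
  "pagallinbel" → prefix "pagal" already present; 6 new (l, i, n, b, e, l)
  "pagalsonene" → prefix "pagal" already present; 6 new (s, o, n, e, n, e)
  "beldor" → 6 new (b, e, l, d, o, r)
  "pagaltor" → prefix "pagal" already present; 3 new (t, o, r)
  "kavi" → 4 new (k, a, v, i)
  "pagallu" → prefix "pagall" already present; 1 new (u)
Total nodes = 3 + 9 + 6 + 6 + 6 + 3 + 4 + 1 = 38

38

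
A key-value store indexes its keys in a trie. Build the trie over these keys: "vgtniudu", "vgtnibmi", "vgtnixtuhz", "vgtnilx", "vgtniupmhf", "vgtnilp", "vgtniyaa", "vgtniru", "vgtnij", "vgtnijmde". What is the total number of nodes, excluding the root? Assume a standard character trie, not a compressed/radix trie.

Count nodes per top-level branch (shared prefixes stored once):
  'v'-branch (vgtnibmi, vgtnij, vgtnijmde, vgtnilp, vgtnilx, vgtniru, vgtniudu, vgtniupmhf, vgtnixtuhz, vgtniyaa): 32 nodes
Sum: 32

32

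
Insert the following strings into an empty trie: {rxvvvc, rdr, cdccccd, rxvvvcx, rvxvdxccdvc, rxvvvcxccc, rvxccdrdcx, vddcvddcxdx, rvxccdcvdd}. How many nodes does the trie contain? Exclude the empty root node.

51

Insert word by word; a character creates a node only if that edge doesn't already exist:
  "rxvvvc" → 6 new (r, x, v, v, v, c)
  "rdr" → prefix "r" already present; 2 new (d, r)
  "cdccccd" → 7 new (c, d, c, c, c, c, d)
  "rxvvvcx" → prefix "rxvvvc" already present; 1 new (x)
  "rvxvdxccdvc" → prefix "r" already present; 10 new (v, x, v, d, x, c, c, d, v, c)
  "rxvvvcxccc" → prefix "rxvvvcx" already present; 3 new (c, c, c)
  "rvxccdrdcx" → prefix "rvx" already present; 7 new (c, c, d, r, d, c, x)
  "vddcvddcxdx" → 11 new (v, d, d, c, v, d, d, c, x, d, x)
  "rvxccdcvdd" → prefix "rvxccd" already present; 4 new (c, v, d, d)
Total nodes = 6 + 2 + 7 + 1 + 10 + 3 + 7 + 11 + 4 = 51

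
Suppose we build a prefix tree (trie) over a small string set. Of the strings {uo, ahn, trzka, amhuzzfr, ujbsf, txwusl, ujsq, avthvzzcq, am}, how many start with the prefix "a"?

4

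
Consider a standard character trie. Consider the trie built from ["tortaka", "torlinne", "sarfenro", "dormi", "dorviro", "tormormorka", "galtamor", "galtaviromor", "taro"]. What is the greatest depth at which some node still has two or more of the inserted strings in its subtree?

5

Look for the deepest trie node that still has at least two words in its subtree.
e.g. "galtamor" and "galtaviromor" share the prefix "galta" of length 5; no pair shares a longer one.
Longest shared-prefix length: 5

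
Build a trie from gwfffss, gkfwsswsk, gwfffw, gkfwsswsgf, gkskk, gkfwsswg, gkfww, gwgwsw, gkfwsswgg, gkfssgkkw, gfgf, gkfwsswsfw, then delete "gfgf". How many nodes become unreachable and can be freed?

3

Walk "gfgf" from the leaf back toward the root, removing each node that no remaining word uses.
The suffix "fgf" (3 nodes) is used only by "gfgf"; the node for "g" still has the child "w", so pruning stops there.
Nodes removed: 3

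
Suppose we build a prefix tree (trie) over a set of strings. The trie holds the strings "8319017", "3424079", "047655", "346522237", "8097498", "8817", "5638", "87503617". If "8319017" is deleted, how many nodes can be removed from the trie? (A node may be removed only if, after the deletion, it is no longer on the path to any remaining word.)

Walk "8319017" from the leaf back toward the root, removing each node that no remaining word uses.
The suffix "319017" (6 nodes) is used only by "8319017"; the node for "8" still has the child "0", so pruning stops there.
Nodes removed: 6

6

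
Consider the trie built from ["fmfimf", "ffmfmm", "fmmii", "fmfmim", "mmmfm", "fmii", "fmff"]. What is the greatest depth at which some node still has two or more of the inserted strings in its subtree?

3

The deepest shared node is where two words last agree before diverging.
"fmff" and "fmfimf" agree on "fmf" (3 characters) before diverging; nothing deeper is shared.
Longest shared-prefix length: 3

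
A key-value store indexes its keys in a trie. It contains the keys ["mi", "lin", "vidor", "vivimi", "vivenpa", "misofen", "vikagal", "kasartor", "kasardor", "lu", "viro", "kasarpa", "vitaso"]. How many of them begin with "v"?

Filter for entries beginning with "v":
Words under "v": vidor, vikagal, viro, vitaso, vivenpa, vivimi
Count: 6

6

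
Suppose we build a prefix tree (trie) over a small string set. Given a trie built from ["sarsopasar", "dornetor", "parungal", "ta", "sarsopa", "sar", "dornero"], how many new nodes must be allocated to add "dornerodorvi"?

"dornero" is already a path in the trie; the remaining "dorvi" must be added.
So 12 − 7 = 5 new nodes.

5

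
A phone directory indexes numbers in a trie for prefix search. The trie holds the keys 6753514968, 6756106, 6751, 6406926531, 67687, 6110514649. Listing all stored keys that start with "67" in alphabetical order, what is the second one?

6753514968

Words with prefix "67", in lexicographic order: "6751", "6753514968", "6756106", "67687"
Position 2: 6753514968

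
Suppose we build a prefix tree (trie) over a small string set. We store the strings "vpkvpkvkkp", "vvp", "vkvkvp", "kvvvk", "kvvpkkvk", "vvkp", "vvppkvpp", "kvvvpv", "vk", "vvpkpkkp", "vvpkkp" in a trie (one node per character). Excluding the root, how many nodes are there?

43

Trace insertions, counting only characters that open a new branch:
  "vpkvpkvkkp" → 10 new (v, p, k, v, p, k, v, k, k, p)
  "vvp" → prefix "v" already present; 2 new (v, p)
  "vkvkvp" → prefix "v" already present; 5 new (k, v, k, v, p)
  "kvvvk" → 5 new (k, v, v, v, k)
  "kvvpkkvk" → prefix "kvv" already present; 5 new (p, k, k, v, k)
  "vvkp" → prefix "vv" already present; 2 new (k, p)
  "vvppkvpp" → prefix "vvp" already present; 5 new (p, k, v, p, p)
  "kvvvpv" → prefix "kvvv" already present; 2 new (p, v)
  "vk" → prefix "vk" already present; 0 new (none)
  "vvpkpkkp" → prefix "vvp" already present; 5 new (k, p, k, k, p)
  "vvpkkp" → prefix "vvpk" already present; 2 new (k, p)
Total nodes = 10 + 2 + 5 + 5 + 5 + 2 + 5 + 2 + 0 + 5 + 2 = 43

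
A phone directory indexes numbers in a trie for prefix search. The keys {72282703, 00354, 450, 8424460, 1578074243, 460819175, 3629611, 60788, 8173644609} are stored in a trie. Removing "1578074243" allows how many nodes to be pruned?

10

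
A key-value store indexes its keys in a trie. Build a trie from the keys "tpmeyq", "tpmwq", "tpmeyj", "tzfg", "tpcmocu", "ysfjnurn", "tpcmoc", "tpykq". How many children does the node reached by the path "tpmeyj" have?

Follow the path "tpmeyj" to its node, then look at its outgoing edges.
No stored string extends past "tpmeyj".
That node has 0 child edges.

0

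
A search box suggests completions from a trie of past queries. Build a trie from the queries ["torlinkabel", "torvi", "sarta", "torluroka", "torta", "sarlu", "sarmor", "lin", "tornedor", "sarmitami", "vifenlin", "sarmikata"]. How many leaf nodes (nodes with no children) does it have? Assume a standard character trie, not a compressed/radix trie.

A leaf is a node with no children — equivalently, the end of a word that is not a proper prefix of any other stored word.
Those words: "lin", "sarlu", "sarmikata", "sarmitami", "sarmor", "sarta", "torlinkabel", "torluroka", "tornedor", "torta", "torvi", "vifenlin"
Leaf count: 12

12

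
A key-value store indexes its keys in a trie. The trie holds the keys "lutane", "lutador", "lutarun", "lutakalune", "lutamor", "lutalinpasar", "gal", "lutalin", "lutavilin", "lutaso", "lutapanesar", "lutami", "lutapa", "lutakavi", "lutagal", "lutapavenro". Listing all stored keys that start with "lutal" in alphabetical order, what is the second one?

DFS of the "lutal" subtree visits, in order: "lutalin", "lutalinpasar"
Position 2: lutalinpasar

lutalinpasar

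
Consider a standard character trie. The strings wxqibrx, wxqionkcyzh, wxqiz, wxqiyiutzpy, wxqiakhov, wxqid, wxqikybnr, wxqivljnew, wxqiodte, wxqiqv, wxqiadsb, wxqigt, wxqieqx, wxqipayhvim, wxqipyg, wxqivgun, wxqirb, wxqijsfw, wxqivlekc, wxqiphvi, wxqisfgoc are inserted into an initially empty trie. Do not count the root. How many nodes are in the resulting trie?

81

For each word, the new-node count is its length minus the longest prefix already in the trie:
  "wxqibrx" → 7 new (w, x, q, i, b, r, x)
  "wxqionkcyzh" → prefix "wxqi" already present; 7 new (o, n, k, c, y, z, h)
  "wxqiz" → prefix "wxqi" already present; 1 new (z)
  "wxqiyiutzpy" → prefix "wxqi" already present; 7 new (y, i, u, t, z, p, y)
  "wxqiakhov" → prefix "wxqi" already present; 5 new (a, k, h, o, v)
  "wxqid" → prefix "wxqi" already present; 1 new (d)
  "wxqikybnr" → prefix "wxqi" already present; 5 new (k, y, b, n, r)
  "wxqivljnew" → prefix "wxqi" already present; 6 new (v, l, j, n, e, w)
  "wxqiodte" → prefix "wxqio" already present; 3 new (d, t, e)
  "wxqiqv" → prefix "wxqi" already present; 2 new (q, v)
  "wxqiadsb" → prefix "wxqia" already present; 3 new (d, s, b)
  "wxqigt" → prefix "wxqi" already present; 2 new (g, t)
  "wxqieqx" → prefix "wxqi" already present; 3 new (e, q, x)
  "wxqipayhvim" → prefix "wxqi" already present; 7 new (p, a, y, h, v, i, m)
  "wxqipyg" → prefix "wxqip" already present; 2 new (y, g)
  "wxqivgun" → prefix "wxqiv" already present; 3 new (g, u, n)
  "wxqirb" → prefix "wxqi" already present; 2 new (r, b)
  "wxqijsfw" → prefix "wxqi" already present; 4 new (j, s, f, w)
  "wxqivlekc" → prefix "wxqivl" already present; 3 new (e, k, c)
  "wxqiphvi" → prefix "wxqip" already present; 3 new (h, v, i)
  "wxqisfgoc" → prefix "wxqi" already present; 5 new (s, f, g, o, c)
Total nodes = 7 + 7 + 1 + 7 + 5 + 1 + 5 + 6 + 3 + 2 + 3 + 2 + 3 + 7 + 2 + 3 + 2 + 4 + 3 + 3 + 5 = 81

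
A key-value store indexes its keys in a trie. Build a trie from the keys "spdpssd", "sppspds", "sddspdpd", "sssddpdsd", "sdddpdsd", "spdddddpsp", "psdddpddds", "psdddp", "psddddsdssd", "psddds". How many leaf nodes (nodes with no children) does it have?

Leaves are exactly the stored words that no other stored word extends.
Those words: "psddddsdssd", "psdddpddds", "psddds", "sdddpdsd", "sddspdpd", "spdddddpsp", "spdpssd", "sppspds", "sssddpdsd"
Leaf count: 9

9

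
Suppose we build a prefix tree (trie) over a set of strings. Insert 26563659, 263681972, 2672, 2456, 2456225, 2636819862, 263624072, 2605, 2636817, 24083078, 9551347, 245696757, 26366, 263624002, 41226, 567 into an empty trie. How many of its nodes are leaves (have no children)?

15

A leaf is a node with no children — equivalently, the end of a word that is not a proper prefix of any other stored word.
Those words: "24083078", "2456225", "245696757", "2605", "263624002", "263624072", "26366", "2636817", "263681972", "2636819862", "26563659", "2672", "41226", "567", "9551347"
Leaf count: 15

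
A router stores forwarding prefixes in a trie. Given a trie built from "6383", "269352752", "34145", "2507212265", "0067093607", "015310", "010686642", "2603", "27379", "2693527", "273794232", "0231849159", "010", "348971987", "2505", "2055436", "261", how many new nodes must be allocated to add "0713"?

"0" is already a path in the trie; the remaining "713" must be added.
Each of the 3 remaining characters creates one node.

3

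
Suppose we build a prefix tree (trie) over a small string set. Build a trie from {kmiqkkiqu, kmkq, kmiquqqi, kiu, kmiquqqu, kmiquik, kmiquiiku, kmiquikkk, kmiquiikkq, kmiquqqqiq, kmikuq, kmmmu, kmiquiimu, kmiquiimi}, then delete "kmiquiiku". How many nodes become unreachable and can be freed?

1

After clearing the end-marker at "kmiquiiku", prune upward until reaching a node still needed by another word.
The suffix "u" (1 node) is used only by "kmiquiiku"; the node for "kmiquiik" still has the child "k", so pruning stops there.
Nodes removed: 1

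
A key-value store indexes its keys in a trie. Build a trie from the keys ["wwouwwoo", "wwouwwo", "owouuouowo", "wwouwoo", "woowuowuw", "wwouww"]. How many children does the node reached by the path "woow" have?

The children of the "woow" node are the distinct next characters among strings starting with "woow".
Distinct next characters after "woow": u.
That node has 1 child edge.

1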